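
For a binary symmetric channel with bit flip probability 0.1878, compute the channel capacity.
0.3032 bits

For a binary symmetric channel (BSC) with error probability p:
Capacity C = 1 - H(p) bits per symbol

where H(p) = -p log₂(p) - (1-p) log₂(1-p) is the binary entropy function.

H(0.1878) = 0.6968 bits
C = 1 - 0.6968 = 0.3032 bits per symbol

This means we can reliably transmit up to 0.3032 bits of information per channel use.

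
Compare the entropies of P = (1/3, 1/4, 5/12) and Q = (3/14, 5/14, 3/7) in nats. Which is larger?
P

Computing entropies in nats:
H(P) = 1.0776
H(Q) = 1.0609

Distribution P has higher entropy.

Intuition: The distribution closer to uniform (more spread out) has higher entropy.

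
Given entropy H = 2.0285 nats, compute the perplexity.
7.6027

Perplexity is e^H (or exp(H) for natural log).

H = 2.0285 nats
Perplexity = e^2.0285 = 7.6027

Interpretation: The model's uncertainty is equivalent to choosing uniformly among 7.6 options.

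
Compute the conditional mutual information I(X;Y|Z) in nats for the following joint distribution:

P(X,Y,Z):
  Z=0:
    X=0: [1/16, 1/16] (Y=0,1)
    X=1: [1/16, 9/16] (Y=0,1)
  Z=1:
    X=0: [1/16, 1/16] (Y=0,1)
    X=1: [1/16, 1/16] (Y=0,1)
0.0481 nats

Conditional mutual information: I(X;Y|Z) = H(X|Z) + H(Y|Z) - H(X,Y|Z)

H(Z) = 0.5623
H(X,Z) = 1.0735 → H(X|Z) = 0.5112
H(Y,Z) = 1.0735 → H(Y|Z) = 0.5112
H(X,Y,Z) = 1.5366 → H(X,Y|Z) = 0.9743

I(X;Y|Z) = 0.5112 + 0.5112 - 0.9743 = 0.0481 nats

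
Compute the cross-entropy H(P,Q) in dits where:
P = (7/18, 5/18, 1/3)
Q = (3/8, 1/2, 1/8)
0.5503 dits

Cross-entropy: H(P,Q) = -Σ p(x) log q(x)

Alternatively: H(P,Q) = H(P) + D_KL(P||Q)
H(P) = 0.4731 dits
D_KL(P||Q) = 0.0772 dits

H(P,Q) = 0.4731 + 0.0772 = 0.5503 dits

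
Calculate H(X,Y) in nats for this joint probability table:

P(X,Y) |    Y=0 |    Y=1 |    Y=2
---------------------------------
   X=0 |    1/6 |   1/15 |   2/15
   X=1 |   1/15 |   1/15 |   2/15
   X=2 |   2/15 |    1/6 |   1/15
2.1254 nats

Joint entropy is H(X,Y) = -Σ_{x,y} p(x,y) log p(x,y).

Summing over all non-zero entries:
H(X,Y) = -[1/6·log_e(1/6) + 1/15·log_e(1/15) + 2/15·log_e(2/15) + 1/15·log_e(1/15) + 1/15·log_e(1/15) + 2/15·log_e(2/15) + 2/15·log_e(2/15) + 1/6·log_e(1/6) + 1/15·log_e(1/15)]
H(X,Y) = 2.1254 nats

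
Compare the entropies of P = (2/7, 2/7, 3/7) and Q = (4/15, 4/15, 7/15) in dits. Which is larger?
P

Computing entropies in dits:
H(P) = 0.4686
H(Q) = 0.4606

Distribution P has higher entropy.

Intuition: The distribution closer to uniform (more spread out) has higher entropy.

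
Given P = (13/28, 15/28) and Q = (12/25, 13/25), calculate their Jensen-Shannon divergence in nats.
0.0001 nats

Jensen-Shannon divergence is:
JSD(P||Q) = 0.5 × D_KL(P||M) + 0.5 × D_KL(Q||M)
where M = 0.5 × (P + Q) is the mixture distribution.

M = 0.5 × (13/28, 15/28) + 0.5 × (12/25, 13/25) = (0.472143, 0.527857)

D_KL(P||M) = 0.0001 nats
D_KL(Q||M) = 0.0001 nats

JSD(P||Q) = 0.5 × 0.0001 + 0.5 × 0.0001 = 0.0001 nats

Unlike KL divergence, JSD is symmetric and bounded: 0 ≤ JSD ≤ log(2).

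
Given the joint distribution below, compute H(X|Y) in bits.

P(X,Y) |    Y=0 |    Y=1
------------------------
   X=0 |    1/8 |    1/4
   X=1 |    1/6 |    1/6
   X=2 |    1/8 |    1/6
1.5626 bits

Using the chain rule: H(X|Y) = H(X,Y) - H(Y)

First, compute H(X,Y) = 2.5425 bits

Marginal P(Y) = (5/12, 7/12)
H(Y) = 0.9799 bits

H(X|Y) = H(X,Y) - H(Y) = 2.5425 - 0.9799 = 1.5626 bits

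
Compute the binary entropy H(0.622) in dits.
0.2880 dits

The binary entropy function is:
H(p) = -p log(p) - (1-p) log(1-p)

H(0.622) = -0.622 × log_10(0.622) - 0.378 × log_10(0.378)
H(0.622) = 0.2880 dits

Note: Binary entropy is maximized at p=0.5 (H=1 bit) and minimized at p=0 or p=1 (H=0).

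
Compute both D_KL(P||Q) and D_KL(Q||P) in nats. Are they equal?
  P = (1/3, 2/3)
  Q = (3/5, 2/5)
D_KL(P||Q) = 0.1446, D_KL(Q||P) = 0.1483

KL divergence is not symmetric: D_KL(P||Q) ≠ D_KL(Q||P) in general.

D_KL(P||Q) = 0.1446 nats
D_KL(Q||P) = 0.1483 nats

No, they are not equal!

This asymmetry is why KL divergence is not a true distance metric.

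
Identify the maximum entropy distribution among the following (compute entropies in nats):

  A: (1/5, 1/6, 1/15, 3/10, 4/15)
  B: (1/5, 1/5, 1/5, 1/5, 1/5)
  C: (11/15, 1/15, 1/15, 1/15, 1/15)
B

For a discrete distribution over n outcomes, entropy is maximized by the uniform distribution.

Computing entropies:
H(A) = 1.5147 nats
H(B) = 1.6094 nats
H(C) = 0.9496 nats

The uniform distribution (where all probabilities equal 1/5) achieves the maximum entropy of log_e(5) = 1.6094 nats.

Distribution B has the highest entropy.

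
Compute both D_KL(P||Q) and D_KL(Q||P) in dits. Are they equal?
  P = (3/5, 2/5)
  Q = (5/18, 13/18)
D_KL(P||Q) = 0.0980, D_KL(Q||P) = 0.0924

KL divergence is not symmetric: D_KL(P||Q) ≠ D_KL(Q||P) in general.

D_KL(P||Q) = 0.0980 dits
D_KL(Q||P) = 0.0924 dits

No, they are not equal!

This asymmetry is why KL divergence is not a true distance metric.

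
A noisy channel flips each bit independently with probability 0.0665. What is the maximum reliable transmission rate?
0.6473 bits

For a binary symmetric channel (BSC) with error probability p:
Capacity C = 1 - H(p) bits per symbol

where H(p) = -p log₂(p) - (1-p) log₂(1-p) is the binary entropy function.

H(0.0665) = 0.3527 bits
C = 1 - 0.3527 = 0.6473 bits per symbol

This means we can reliably transmit up to 0.6473 bits of information per channel use.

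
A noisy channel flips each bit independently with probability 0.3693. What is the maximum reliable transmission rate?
0.0499 bits

For a binary symmetric channel (BSC) with error probability p:
Capacity C = 1 - H(p) bits per symbol

where H(p) = -p log₂(p) - (1-p) log₂(1-p) is the binary entropy function.

H(0.3693) = 0.9501 bits
C = 1 - 0.9501 = 0.0499 bits per symbol

This means we can reliably transmit up to 0.0499 bits of information per channel use.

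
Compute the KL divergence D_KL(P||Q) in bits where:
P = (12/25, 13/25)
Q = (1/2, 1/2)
0.0012 bits

KL divergence: D_KL(P||Q) = Σ p(x) log(p(x)/q(x))

Computing term by term:
  x=0: 12/25 × log_2[(12/25)/(1/2)] = 12/25 × -0.0589 = -0.0283
  x=1: 13/25 × log_2[(13/25)/(1/2)] = 13/25 × 0.0566 = 0.0294

D_KL(P||Q) = 0.0012 bits

Note: KL divergence is always non-negative and equals 0 iff P = Q.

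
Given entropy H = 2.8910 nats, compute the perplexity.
18.0113

Perplexity is e^H (or exp(H) for natural log).

H = 2.8910 nats
Perplexity = e^2.8910 = 18.0113

Interpretation: The model's uncertainty is equivalent to choosing uniformly among 18.0 options.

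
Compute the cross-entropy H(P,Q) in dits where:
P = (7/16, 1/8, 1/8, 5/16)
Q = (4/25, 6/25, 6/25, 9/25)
0.6418 dits

Cross-entropy: H(P,Q) = -Σ p(x) log q(x)

Alternatively: H(P,Q) = H(P) + D_KL(P||Q)
H(P) = 0.5407 dits
D_KL(P||Q) = 0.1011 dits

H(P,Q) = 0.5407 + 0.1011 = 0.6418 dits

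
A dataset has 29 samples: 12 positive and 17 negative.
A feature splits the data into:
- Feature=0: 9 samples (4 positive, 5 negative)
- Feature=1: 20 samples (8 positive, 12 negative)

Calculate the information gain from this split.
0.0013 bits

Information Gain = H(Y) - H(Y|Feature)

Before split:
P(positive) = 12/29 = 0.4138
H(Y) = 0.9784 bits

After split:
Feature=0: H = 0.9911 bits (weight = 9/29)
Feature=1: H = 0.9710 bits (weight = 20/29)
H(Y|Feature) = (9/29)×0.9911 + (20/29)×0.9710 = 0.9772 bits

Information Gain = 0.9784 - 0.9772 = 0.0013 bits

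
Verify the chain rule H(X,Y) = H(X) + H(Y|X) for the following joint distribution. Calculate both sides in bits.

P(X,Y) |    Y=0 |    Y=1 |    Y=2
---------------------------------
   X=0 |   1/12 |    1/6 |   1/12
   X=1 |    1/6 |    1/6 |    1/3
H(X,Y) = 2.4183, H(X) = 0.9183, H(Y|X) = 1.5000 (all in bits)

Chain rule: H(X,Y) = H(X) + H(Y|X)

Left side — joint entropy directly:
H(X,Y) = -Σ p(x,y) log p(x,y) = 2.4183 bits

Right side — compute H(Y|X) from the conditional distributions:
P(X) = (1/3, 2/3), so H(X) = 0.9183 bits
H(Y|X) = Σ_x P(X=x) · H(Y|X=x):
  P(Y|X=0) = (1/4, 1/2, 1/4), H(Y|X=0) = 1.5000, weight P(X=0) = 1/3
  P(Y|X=1) = (1/4, 1/4, 1/2), H(Y|X=1) = 1.5000, weight P(X=1) = 2/3
H(Y|X) = 1.5000 bits

H(X) + H(Y|X) = 0.9183 + 1.5000 = 2.4183 bits

Both sides equal 2.4183 bits. ✓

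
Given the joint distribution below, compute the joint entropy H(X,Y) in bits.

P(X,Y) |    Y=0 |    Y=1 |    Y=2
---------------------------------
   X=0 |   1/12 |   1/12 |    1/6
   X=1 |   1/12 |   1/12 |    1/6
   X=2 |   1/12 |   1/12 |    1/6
3.0850 bits

Joint entropy is H(X,Y) = -Σ_{x,y} p(x,y) log p(x,y).

Summing over all non-zero entries:
H(X,Y) = -[1/12·log_2(1/12) + 1/12·log_2(1/12) + 1/6·log_2(1/6) + 1/12·log_2(1/12) + 1/12·log_2(1/12) + 1/6·log_2(1/6) + 1/12·log_2(1/12) + 1/12·log_2(1/12) + 1/6·log_2(1/6)]
H(X,Y) = 3.0850 bits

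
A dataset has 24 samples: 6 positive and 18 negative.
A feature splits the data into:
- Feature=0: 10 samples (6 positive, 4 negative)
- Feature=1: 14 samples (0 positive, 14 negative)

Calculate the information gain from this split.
0.4067 bits

Information Gain = H(Y) - H(Y|Feature)

Before split:
P(positive) = 6/24 = 0.2500
H(Y) = 0.8113 bits

After split:
Feature=0: H = 0.9710 bits (weight = 10/24)
Feature=1: H = 0.0000 bits (weight = 14/24)
H(Y|Feature) = (10/24)×0.9710 + (14/24)×0.0000 = 0.4046 bits

Information Gain = 0.8113 - 0.4046 = 0.4067 bits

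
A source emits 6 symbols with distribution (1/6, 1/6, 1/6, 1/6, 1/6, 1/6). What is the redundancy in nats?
0.0000 nats

Redundancy measures how far a source is from maximum entropy:
R = H_max - H(X)

Maximum entropy for 6 symbols: H_max = log_e(6) = 1.7918 nats
Actual entropy: H(X) = 1.7918 nats
Redundancy: R = 1.7918 - 1.7918 = 0.0000 nats

This redundancy represents potential for compression: the source could be compressed by 0.0000 nats per symbol.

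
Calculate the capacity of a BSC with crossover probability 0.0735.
0.6211 bits

For a binary symmetric channel (BSC) with error probability p:
Capacity C = 1 - H(p) bits per symbol

where H(p) = -p log₂(p) - (1-p) log₂(1-p) is the binary entropy function.

H(0.0735) = 0.3789 bits
C = 1 - 0.3789 = 0.6211 bits per symbol

This means we can reliably transmit up to 0.6211 bits of information per channel use.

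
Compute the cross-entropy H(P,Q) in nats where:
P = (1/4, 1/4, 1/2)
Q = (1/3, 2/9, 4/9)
1.0561 nats

Cross-entropy: H(P,Q) = -Σ p(x) log q(x)

Alternatively: H(P,Q) = H(P) + D_KL(P||Q)
H(P) = 1.0397 nats
D_KL(P||Q) = 0.0164 nats

H(P,Q) = 1.0397 + 0.0164 = 1.0561 nats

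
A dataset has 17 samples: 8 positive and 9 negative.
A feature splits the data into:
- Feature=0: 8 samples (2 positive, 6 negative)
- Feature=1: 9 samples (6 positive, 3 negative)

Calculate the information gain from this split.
0.1296 bits

Information Gain = H(Y) - H(Y|Feature)

Before split:
P(positive) = 8/17 = 0.4706
H(Y) = 0.9975 bits

After split:
Feature=0: H = 0.8113 bits (weight = 8/17)
Feature=1: H = 0.9183 bits (weight = 9/17)
H(Y|Feature) = (8/17)×0.8113 + (9/17)×0.9183 = 0.8679 bits

Information Gain = 0.9975 - 0.8679 = 0.1296 bits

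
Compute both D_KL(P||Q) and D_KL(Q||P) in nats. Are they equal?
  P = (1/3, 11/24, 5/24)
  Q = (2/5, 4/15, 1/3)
D_KL(P||Q) = 0.0895, D_KL(Q||P) = 0.0852

KL divergence is not symmetric: D_KL(P||Q) ≠ D_KL(Q||P) in general.

D_KL(P||Q) = 0.0895 nats
D_KL(Q||P) = 0.0852 nats

No, they are not equal!

This asymmetry is why KL divergence is not a true distance metric.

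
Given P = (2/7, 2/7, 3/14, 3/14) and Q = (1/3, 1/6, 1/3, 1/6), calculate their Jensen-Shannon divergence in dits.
0.0073 dits

Jensen-Shannon divergence is:
JSD(P||Q) = 0.5 × D_KL(P||M) + 0.5 × D_KL(Q||M)
where M = 0.5 × (P + Q) is the mixture distribution.

M = 0.5 × (2/7, 2/7, 3/14, 3/14) + 0.5 × (1/3, 1/6, 1/3, 1/6) = (0.309524, 0.22619, 0.27381, 4/21)

D_KL(P||M) = 0.0072 dits
D_KL(Q||M) = 0.0074 dits

JSD(P||Q) = 0.5 × 0.0072 + 0.5 × 0.0074 = 0.0073 dits

Unlike KL divergence, JSD is symmetric and bounded: 0 ≤ JSD ≤ log(2).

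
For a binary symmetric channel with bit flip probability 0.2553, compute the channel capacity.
0.1804 bits

For a binary symmetric channel (BSC) with error probability p:
Capacity C = 1 - H(p) bits per symbol

where H(p) = -p log₂(p) - (1-p) log₂(1-p) is the binary entropy function.

H(0.2553) = 0.8196 bits
C = 1 - 0.8196 = 0.1804 bits per symbol

This means we can reliably transmit up to 0.1804 bits of information per channel use.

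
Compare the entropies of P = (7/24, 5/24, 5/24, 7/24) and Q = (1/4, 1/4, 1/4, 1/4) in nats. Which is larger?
Q

Computing entropies in nats:
H(P) = 1.3723
H(Q) = 1.3863

Distribution Q has higher entropy.

Intuition: The distribution closer to uniform (more spread out) has higher entropy.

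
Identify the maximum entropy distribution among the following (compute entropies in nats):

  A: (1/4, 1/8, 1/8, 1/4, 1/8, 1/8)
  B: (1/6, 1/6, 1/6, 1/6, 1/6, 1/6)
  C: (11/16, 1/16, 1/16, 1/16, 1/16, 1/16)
B

For a discrete distribution over n outcomes, entropy is maximized by the uniform distribution.

Computing entropies:
H(A) = 1.7329 nats
H(B) = 1.7918 nats
H(C) = 1.1240 nats

The uniform distribution (where all probabilities equal 1/6) achieves the maximum entropy of log_e(6) = 1.7918 nats.

Distribution B has the highest entropy.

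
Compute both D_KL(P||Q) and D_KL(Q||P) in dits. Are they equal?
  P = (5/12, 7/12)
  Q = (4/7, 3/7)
D_KL(P||Q) = 0.0209, D_KL(Q||P) = 0.0210

KL divergence is not symmetric: D_KL(P||Q) ≠ D_KL(Q||P) in general.

D_KL(P||Q) = 0.0209 dits
D_KL(Q||P) = 0.0210 dits

No, they are not equal!

This asymmetry is why KL divergence is not a true distance metric.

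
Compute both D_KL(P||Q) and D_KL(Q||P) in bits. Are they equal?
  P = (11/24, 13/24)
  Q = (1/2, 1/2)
D_KL(P||Q) = 0.0050, D_KL(Q||P) = 0.0050

KL divergence is not symmetric: D_KL(P||Q) ≠ D_KL(Q||P) in general.

D_KL(P||Q) = 0.0050 bits
D_KL(Q||P) = 0.0050 bits

In this case they happen to be equal (to 4 decimal places).

This asymmetry is why KL divergence is not a true distance metric.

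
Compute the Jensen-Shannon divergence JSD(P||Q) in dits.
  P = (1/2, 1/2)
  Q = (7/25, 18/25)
0.0112 dits

Jensen-Shannon divergence is:
JSD(P||Q) = 0.5 × D_KL(P||M) + 0.5 × D_KL(Q||M)
where M = 0.5 × (P + Q) is the mixture distribution.

M = 0.5 × (1/2, 1/2) + 0.5 × (7/25, 18/25) = (0.39, 0.61)

D_KL(P||M) = 0.0108 dits
D_KL(Q||M) = 0.0115 dits

JSD(P||Q) = 0.5 × 0.0108 + 0.5 × 0.0115 = 0.0112 dits

Unlike KL divergence, JSD is symmetric and bounded: 0 ≤ JSD ≤ log(2).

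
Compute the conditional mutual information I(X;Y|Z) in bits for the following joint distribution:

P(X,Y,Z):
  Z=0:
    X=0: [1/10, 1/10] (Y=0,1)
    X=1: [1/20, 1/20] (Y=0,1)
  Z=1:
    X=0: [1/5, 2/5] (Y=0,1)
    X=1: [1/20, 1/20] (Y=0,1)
0.0072 bits

Conditional mutual information: I(X;Y|Z) = H(X|Z) + H(Y|Z) - H(X,Y|Z)

H(Z) = 0.8813
H(X,Z) = 1.5710 → H(X|Z) = 0.6897
H(Y,Z) = 1.8395 → H(Y|Z) = 0.9582
H(X,Y,Z) = 2.5219 → H(X,Y|Z) = 1.6406

I(X;Y|Z) = 0.6897 + 0.9582 - 1.6406 = 0.0072 bits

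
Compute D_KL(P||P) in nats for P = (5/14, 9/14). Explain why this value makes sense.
0.0000 nats

KL divergence satisfies the Gibbs inequality: D_KL(P||Q) ≥ 0 for all distributions P, Q.

D_KL(P||Q) = Σ p(x) log(p(x)/q(x))
Each term is p(x) × log_e(p(x)/p(x)) = p(x) × log_e(1) = 0, so the sum is 0.
D_KL(P||Q) = 0.0000 nats

When P = Q, the KL divergence is exactly 0, as there is no 'divergence' between identical distributions.

This non-negativity is a fundamental property: relative entropy cannot be negative because it measures how different Q is from P.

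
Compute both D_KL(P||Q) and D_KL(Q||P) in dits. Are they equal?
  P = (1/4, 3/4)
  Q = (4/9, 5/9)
D_KL(P||Q) = 0.0353, D_KL(Q||P) = 0.0386

KL divergence is not symmetric: D_KL(P||Q) ≠ D_KL(Q||P) in general.

D_KL(P||Q) = 0.0353 dits
D_KL(Q||P) = 0.0386 dits

No, they are not equal!

This asymmetry is why KL divergence is not a true distance metric.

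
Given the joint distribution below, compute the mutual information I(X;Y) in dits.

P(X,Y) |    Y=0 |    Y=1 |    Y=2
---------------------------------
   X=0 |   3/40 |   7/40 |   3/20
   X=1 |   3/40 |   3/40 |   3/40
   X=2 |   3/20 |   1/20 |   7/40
0.0229 dits

Mutual information: I(X;Y) = H(X) + H(Y) - H(X,Y)

Marginals:
P(X) = (2/5, 9/40, 3/8), H(X) = 0.4647 dits
P(Y) = (3/10, 3/10, 2/5), H(Y) = 0.4729 dits

Joint entropy: H(X,Y) = 0.9146 dits

I(X;Y) = 0.4647 + 0.4729 - 0.9146 = 0.0229 dits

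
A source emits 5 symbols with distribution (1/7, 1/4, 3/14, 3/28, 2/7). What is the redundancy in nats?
0.0575 nats

Redundancy measures how far a source is from maximum entropy:
R = H_max - H(X)

Maximum entropy for 5 symbols: H_max = log_e(5) = 1.6094 nats
Actual entropy: H(X) = 1.5519 nats
Redundancy: R = 1.6094 - 1.5519 = 0.0575 nats

This redundancy represents potential for compression: the source could be compressed by 0.0575 nats per symbol.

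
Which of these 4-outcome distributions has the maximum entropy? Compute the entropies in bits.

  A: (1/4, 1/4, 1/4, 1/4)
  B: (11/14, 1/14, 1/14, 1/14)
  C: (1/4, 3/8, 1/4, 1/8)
A

For a discrete distribution over n outcomes, entropy is maximized by the uniform distribution.

Computing entropies:
H(A) = 2.0000 bits
H(B) = 1.0892 bits
H(C) = 1.9056 bits

The uniform distribution (where all probabilities equal 1/4) achieves the maximum entropy of log_2(4) = 2.0000 bits.

Distribution A has the highest entropy.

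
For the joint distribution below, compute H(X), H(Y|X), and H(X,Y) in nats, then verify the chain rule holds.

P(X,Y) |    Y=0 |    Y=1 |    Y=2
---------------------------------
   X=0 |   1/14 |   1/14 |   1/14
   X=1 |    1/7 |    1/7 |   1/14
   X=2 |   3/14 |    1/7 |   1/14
H(X,Y) = 2.1066, H(X) = 1.0609, H(Y|X) = 1.0456 (all in nats)

Chain rule: H(X,Y) = H(X) + H(Y|X)

Left side — joint entropy directly:
H(X,Y) = -Σ p(x,y) log p(x,y) = 2.1066 nats

Right side — compute H(Y|X) from the conditional distributions:
P(X) = (3/14, 5/14, 3/7), so H(X) = 1.0609 nats
H(Y|X) = Σ_x P(X=x) · H(Y|X=x):
  P(Y|X=0) = (1/3, 1/3, 1/3), H(Y|X=0) = 1.0986, weight P(X=0) = 3/14
  P(Y|X=1) = (2/5, 2/5, 1/5), H(Y|X=1) = 1.0549, weight P(X=1) = 5/14
  P(Y|X=2) = (1/2, 1/3, 1/6), H(Y|X=2) = 1.0114, weight P(X=2) = 3/7
H(Y|X) = 1.0456 nats

H(X) + H(Y|X) = 1.0609 + 1.0456 = 2.1066 nats

Both sides equal 2.1066 nats. ✓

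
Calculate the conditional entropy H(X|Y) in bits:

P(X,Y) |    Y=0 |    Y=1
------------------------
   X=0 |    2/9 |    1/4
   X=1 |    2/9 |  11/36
0.9960 bits

Using the chain rule: H(X|Y) = H(X,Y) - H(Y)

First, compute H(X,Y) = 1.9871 bits

Marginal P(Y) = (4/9, 5/9)
H(Y) = 0.9911 bits

H(X|Y) = H(X,Y) - H(Y) = 1.9871 - 0.9911 = 0.9960 bits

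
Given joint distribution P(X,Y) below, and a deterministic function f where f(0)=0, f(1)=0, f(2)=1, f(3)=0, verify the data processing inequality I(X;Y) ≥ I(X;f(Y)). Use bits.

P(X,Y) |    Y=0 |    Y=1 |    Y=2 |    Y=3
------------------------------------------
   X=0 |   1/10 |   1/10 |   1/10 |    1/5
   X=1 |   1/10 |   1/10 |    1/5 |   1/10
I(X;Y) = 0.0490, I(X;f(Y)) = 0.0349, inequality holds: 0.0490 ≥ 0.0349

Data Processing Inequality: For any Markov chain X → Y → Z, we have I(X;Y) ≥ I(X;Z).

Here Z = f(Y) is a deterministic function of Y, forming X → Y → Z.

Original I(X;Y) = 0.0490 bits

After applying f:
P(X,Z) where Z=f(Y):
- P(X,Z=0) = P(X,Y=0) + P(X,Y=1) + P(X,Y=3)
- P(X,Z=1) = P(X,Y=2)

I(X;Z) = I(X;f(Y)) = 0.0349 bits

Verification: 0.0490 ≥ 0.0349 ✓

Information cannot be created by processing; the function f can only lose information about X.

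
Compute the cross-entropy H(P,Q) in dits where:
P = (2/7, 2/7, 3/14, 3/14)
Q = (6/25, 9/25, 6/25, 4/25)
0.6072 dits

Cross-entropy: H(P,Q) = -Σ p(x) log q(x)

Alternatively: H(P,Q) = H(P) + D_KL(P||Q)
H(P) = 0.5976 dits
D_KL(P||Q) = 0.0096 dits

H(P,Q) = 0.5976 + 0.0096 = 0.6072 dits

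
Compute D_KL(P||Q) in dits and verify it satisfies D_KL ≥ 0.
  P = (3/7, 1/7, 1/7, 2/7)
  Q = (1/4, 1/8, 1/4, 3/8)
0.0401 dits

KL divergence satisfies the Gibbs inequality: D_KL(P||Q) ≥ 0 for all distributions P, Q.

D_KL(P||Q) = Σ p(x) log(p(x)/q(x))
Term by term:
  x=0: 3/7 × log_10[(3/7)/(1/4)] = 0.1003
  x=1: 1/7 × log_10[(1/7)/(1/8)] = 0.0083
  x=2: 1/7 × log_10[(1/7)/(1/4)] = -0.0347
  x=3: 2/7 × log_10[(2/7)/(3/8)] = -0.0337
D_KL(P||Q) = 0.0401 dits

D_KL(P||Q) = 0.0401 ≥ 0 ✓

This non-negativity is a fundamental property: relative entropy cannot be negative because it measures how different Q is from P.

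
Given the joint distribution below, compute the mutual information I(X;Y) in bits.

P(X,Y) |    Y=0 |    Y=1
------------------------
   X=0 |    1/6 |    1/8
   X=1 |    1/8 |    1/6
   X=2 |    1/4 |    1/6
0.0157 bits

Mutual information: I(X;Y) = H(X) + H(Y) - H(X,Y)

Marginals:
P(X) = (7/24, 7/24, 5/12), H(X) = 1.5632 bits
P(Y) = (13/24, 11/24), H(Y) = 0.9950 bits

Joint entropy: H(X,Y) = 2.5425 bits

I(X;Y) = 1.5632 + 0.9950 - 2.5425 = 0.0157 bits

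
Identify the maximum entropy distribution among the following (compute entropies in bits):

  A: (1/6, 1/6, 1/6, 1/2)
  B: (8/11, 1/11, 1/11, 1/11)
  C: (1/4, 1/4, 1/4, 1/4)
C

For a discrete distribution over n outcomes, entropy is maximized by the uniform distribution.

Computing entropies:
H(A) = 1.7925 bits
H(B) = 1.2776 bits
H(C) = 2.0000 bits

The uniform distribution (where all probabilities equal 1/4) achieves the maximum entropy of log_2(4) = 2.0000 bits.

Distribution C has the highest entropy.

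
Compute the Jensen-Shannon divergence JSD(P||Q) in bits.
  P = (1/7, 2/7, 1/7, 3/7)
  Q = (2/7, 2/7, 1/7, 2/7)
0.0279 bits

Jensen-Shannon divergence is:
JSD(P||Q) = 0.5 × D_KL(P||M) + 0.5 × D_KL(Q||M)
where M = 0.5 × (P + Q) is the mixture distribution.

M = 0.5 × (1/7, 2/7, 1/7, 3/7) + 0.5 × (2/7, 2/7, 1/7, 2/7) = (3/14, 2/7, 1/7, 5/14)

D_KL(P||M) = 0.0292 bits
D_KL(Q||M) = 0.0266 bits

JSD(P||Q) = 0.5 × 0.0292 + 0.5 × 0.0266 = 0.0279 bits

Unlike KL divergence, JSD is symmetric and bounded: 0 ≤ JSD ≤ log(2).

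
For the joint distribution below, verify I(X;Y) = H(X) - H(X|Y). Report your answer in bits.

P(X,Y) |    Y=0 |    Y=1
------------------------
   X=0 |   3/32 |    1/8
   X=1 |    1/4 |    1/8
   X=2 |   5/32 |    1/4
I(X;Y) = 0.0496 bits

Mutual information has multiple equivalent forms:
- I(X;Y) = H(X) - H(X|Y)
- I(X;Y) = H(Y) - H(Y|X)
- I(X;Y) = H(X) + H(Y) - H(X,Y)

Computing all quantities:
H(X) = 1.5382, H(Y) = 1.0000, H(X,Y) = 2.4886
H(X|Y) = 1.4886, H(Y|X) = 0.9504

Verification:
H(X) - H(X|Y) = 1.5382 - 1.4886 = 0.0496
H(Y) - H(Y|X) = 1.0000 - 0.9504 = 0.0496
H(X) + H(Y) - H(X,Y) = 1.5382 + 1.0000 - 2.4886 = 0.0496

All forms give I(X;Y) = 0.0496 bits. ✓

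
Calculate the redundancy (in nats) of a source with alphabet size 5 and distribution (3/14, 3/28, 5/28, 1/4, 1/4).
0.0392 nats

Redundancy measures how far a source is from maximum entropy:
R = H_max - H(X)

Maximum entropy for 5 symbols: H_max = log_e(5) = 1.6094 nats
Actual entropy: H(X) = 1.5702 nats
Redundancy: R = 1.6094 - 1.5702 = 0.0392 nats

This redundancy represents potential for compression: the source could be compressed by 0.0392 nats per symbol.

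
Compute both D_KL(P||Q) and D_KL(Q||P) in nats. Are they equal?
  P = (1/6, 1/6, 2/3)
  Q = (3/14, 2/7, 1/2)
D_KL(P||Q) = 0.0601, D_KL(Q||P) = 0.0640

KL divergence is not symmetric: D_KL(P||Q) ≠ D_KL(Q||P) in general.

D_KL(P||Q) = 0.0601 nats
D_KL(Q||P) = 0.0640 nats

No, they are not equal!

This asymmetry is why KL divergence is not a true distance metric.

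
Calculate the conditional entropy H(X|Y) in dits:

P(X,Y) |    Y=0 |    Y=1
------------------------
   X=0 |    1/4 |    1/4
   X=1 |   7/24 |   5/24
0.2995 dits

Using the chain rule: H(X|Y) = H(X,Y) - H(Y)

First, compute H(X,Y) = 0.5990 dits

Marginal P(Y) = (13/24, 11/24)
H(Y) = 0.2995 dits

H(X|Y) = H(X,Y) - H(Y) = 0.5990 - 0.2995 = 0.2995 dits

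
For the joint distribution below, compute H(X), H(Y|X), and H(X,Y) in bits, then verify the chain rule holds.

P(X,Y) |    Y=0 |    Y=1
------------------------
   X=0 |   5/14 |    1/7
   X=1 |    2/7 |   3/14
H(X,Y) = 1.9242, H(X) = 1.0000, H(Y|X) = 0.9242 (all in bits)

Chain rule: H(X,Y) = H(X) + H(Y|X)

Left side — joint entropy directly:
H(X,Y) = -Σ p(x,y) log p(x,y) = 1.9242 bits

Right side — compute H(Y|X) from the conditional distributions:
P(X) = (1/2, 1/2), so H(X) = 1.0000 bits
H(Y|X) = Σ_x P(X=x) · H(Y|X=x):
  P(Y|X=0) = (5/7, 2/7), H(Y|X=0) = 0.8631, weight P(X=0) = 1/2
  P(Y|X=1) = (4/7, 3/7), H(Y|X=1) = 0.9852, weight P(X=1) = 1/2
H(Y|X) = 0.9242 bits

H(X) + H(Y|X) = 1.0000 + 0.9242 = 1.9242 bits

Both sides equal 1.9242 bits. ✓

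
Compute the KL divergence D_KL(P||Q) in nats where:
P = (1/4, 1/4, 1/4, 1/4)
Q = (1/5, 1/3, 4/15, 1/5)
0.0235 nats

KL divergence: D_KL(P||Q) = Σ p(x) log(p(x)/q(x))

Computing term by term:
  x=0: 1/4 × log_e[(1/4)/(1/5)] = 1/4 × 0.2231 = 0.0558
  x=1: 1/4 × log_e[(1/4)/(1/3)] = 1/4 × -0.2877 = -0.0719
  x=2: 1/4 × log_e[(1/4)/(4/15)] = 1/4 × -0.0645 = -0.0161
  x=3: 1/4 × log_e[(1/4)/(1/5)] = 1/4 × 0.2231 = 0.0558

D_KL(P||Q) = 0.0235 nats

Note: KL divergence is always non-negative and equals 0 iff P = Q.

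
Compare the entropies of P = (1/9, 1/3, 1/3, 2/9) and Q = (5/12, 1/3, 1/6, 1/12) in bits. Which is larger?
P

Computing entropies in bits:
H(P) = 1.8911
H(Q) = 1.7842

Distribution P has higher entropy.

Intuition: The distribution closer to uniform (more spread out) has higher entropy.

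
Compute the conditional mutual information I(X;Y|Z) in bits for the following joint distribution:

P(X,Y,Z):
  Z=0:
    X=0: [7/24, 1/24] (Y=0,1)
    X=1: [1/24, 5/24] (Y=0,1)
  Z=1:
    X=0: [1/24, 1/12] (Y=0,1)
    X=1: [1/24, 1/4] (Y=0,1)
0.2445 bits

Conditional mutual information: I(X;Y|Z) = H(X|Z) + H(Y|Z) - H(X,Y|Z)

H(Z) = 0.9799
H(X,Z) = 1.9218 → H(X|Z) = 0.9419
H(Y,Z) = 1.8554 → H(Y|Z) = 0.8755
H(X,Y,Z) = 2.5528 → H(X,Y|Z) = 1.5730

I(X;Y|Z) = 0.9419 + 0.8755 - 1.5730 = 0.2445 bits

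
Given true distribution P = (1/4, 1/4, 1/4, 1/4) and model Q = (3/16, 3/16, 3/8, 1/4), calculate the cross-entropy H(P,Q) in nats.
1.4288 nats

Cross-entropy: H(P,Q) = -Σ p(x) log q(x)

Alternatively: H(P,Q) = H(P) + D_KL(P||Q)
H(P) = 1.3863 nats
D_KL(P||Q) = 0.0425 nats

H(P,Q) = 1.3863 + 0.0425 = 1.4288 nats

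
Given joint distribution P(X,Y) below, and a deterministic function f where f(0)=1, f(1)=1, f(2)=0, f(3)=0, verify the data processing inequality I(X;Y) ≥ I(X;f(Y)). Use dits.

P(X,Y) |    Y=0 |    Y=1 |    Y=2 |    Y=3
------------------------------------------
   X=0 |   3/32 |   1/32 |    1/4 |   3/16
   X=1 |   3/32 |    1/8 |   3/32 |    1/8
I(X;Y) = 0.0284, I(X;f(Y)) = 0.0184, inequality holds: 0.0284 ≥ 0.0184

Data Processing Inequality: For any Markov chain X → Y → Z, we have I(X;Y) ≥ I(X;Z).

Here Z = f(Y) is a deterministic function of Y, forming X → Y → Z.

Original I(X;Y) = 0.0284 dits

After applying f:
P(X,Z) where Z=f(Y):
- P(X,Z=0) = P(X,Y=2) + P(X,Y=3)
- P(X,Z=1) = P(X,Y=0) + P(X,Y=1)

I(X;Z) = I(X;f(Y)) = 0.0184 dits

Verification: 0.0284 ≥ 0.0184 ✓

Information cannot be created by processing; the function f can only lose information about X.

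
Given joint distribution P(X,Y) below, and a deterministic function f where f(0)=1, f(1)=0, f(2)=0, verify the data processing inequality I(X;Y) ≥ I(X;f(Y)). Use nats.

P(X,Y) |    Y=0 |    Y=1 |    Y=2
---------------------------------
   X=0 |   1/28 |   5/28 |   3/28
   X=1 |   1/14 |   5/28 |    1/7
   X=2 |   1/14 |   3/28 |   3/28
I(X;Y) = 0.0142, I(X;f(Y)) = 0.0102, inequality holds: 0.0142 ≥ 0.0102

Data Processing Inequality: For any Markov chain X → Y → Z, we have I(X;Y) ≥ I(X;Z).

Here Z = f(Y) is a deterministic function of Y, forming X → Y → Z.

Original I(X;Y) = 0.0142 nats

After applying f:
P(X,Z) where Z=f(Y):
- P(X,Z=0) = P(X,Y=1) + P(X,Y=2)
- P(X,Z=1) = P(X,Y=0)

I(X;Z) = I(X;f(Y)) = 0.0102 nats

Verification: 0.0142 ≥ 0.0102 ✓

Information cannot be created by processing; the function f can only lose information about X.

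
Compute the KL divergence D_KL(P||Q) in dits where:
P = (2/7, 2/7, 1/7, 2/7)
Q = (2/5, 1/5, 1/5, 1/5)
0.0259 dits

KL divergence: D_KL(P||Q) = Σ p(x) log(p(x)/q(x))

Computing term by term:
  x=0: 2/7 × log_10[(2/7)/(2/5)] = 2/7 × -0.1461 = -0.0418
  x=1: 2/7 × log_10[(2/7)/(1/5)] = 2/7 × 0.1549 = 0.0443
  x=2: 1/7 × log_10[(1/7)/(1/5)] = 1/7 × -0.1461 = -0.0209
  x=3: 2/7 × log_10[(2/7)/(1/5)] = 2/7 × 0.1549 = 0.0443

D_KL(P||Q) = 0.0259 dits

Note: KL divergence is always non-negative and equals 0 iff P = Q.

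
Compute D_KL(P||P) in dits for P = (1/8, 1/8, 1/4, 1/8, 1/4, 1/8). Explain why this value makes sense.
0.0000 dits

KL divergence satisfies the Gibbs inequality: D_KL(P||Q) ≥ 0 for all distributions P, Q.

D_KL(P||Q) = Σ p(x) log(p(x)/q(x))
Each term is p(x) × log_10(p(x)/p(x)) = p(x) × log_10(1) = 0, so the sum is 0.
D_KL(P||Q) = 0.0000 dits

When P = Q, the KL divergence is exactly 0, as there is no 'divergence' between identical distributions.

This non-negativity is a fundamental property: relative entropy cannot be negative because it measures how different Q is from P.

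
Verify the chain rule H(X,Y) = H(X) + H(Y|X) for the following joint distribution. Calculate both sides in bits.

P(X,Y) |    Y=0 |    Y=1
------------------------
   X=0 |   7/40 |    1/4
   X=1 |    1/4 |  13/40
H(X,Y) = 1.9670, H(X) = 0.9837, H(Y|X) = 0.9833 (all in bits)

Chain rule: H(X,Y) = H(X) + H(Y|X)

Left side — joint entropy directly:
H(X,Y) = -Σ p(x,y) log p(x,y) = 1.9670 bits

Right side — compute H(Y|X) from the conditional distributions:
P(X) = (17/40, 23/40), so H(X) = 0.9837 bits
H(Y|X) = Σ_x P(X=x) · H(Y|X=x):
  P(Y|X=0) = (7/17, 10/17), H(Y|X=0) = 0.9774, weight P(X=0) = 17/40
  P(Y|X=1) = (10/23, 13/23), H(Y|X=1) = 0.9877, weight P(X=1) = 23/40
H(Y|X) = 0.9833 bits

H(X) + H(Y|X) = 0.9837 + 0.9833 = 1.9670 bits

Both sides equal 1.9670 bits. ✓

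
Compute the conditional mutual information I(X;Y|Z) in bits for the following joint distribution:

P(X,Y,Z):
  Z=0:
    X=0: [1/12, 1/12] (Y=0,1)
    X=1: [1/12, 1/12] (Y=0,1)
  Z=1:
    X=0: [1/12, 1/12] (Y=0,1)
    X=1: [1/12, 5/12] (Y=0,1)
0.0492 bits

Conditional mutual information: I(X;Y|Z) = H(X|Z) + H(Y|Z) - H(X,Y|Z)

H(Z) = 0.9183
H(X,Z) = 1.7925 → H(X|Z) = 0.8742
H(Y,Z) = 1.7925 → H(Y|Z) = 0.8742
H(X,Y,Z) = 2.6175 → H(X,Y|Z) = 1.6992

I(X;Y|Z) = 0.8742 + 0.8742 - 1.6992 = 0.0492 bits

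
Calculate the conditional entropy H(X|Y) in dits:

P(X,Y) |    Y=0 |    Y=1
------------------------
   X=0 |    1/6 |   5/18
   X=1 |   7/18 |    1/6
0.2751 dits

Using the chain rule: H(X|Y) = H(X,Y) - H(Y)

First, compute H(X,Y) = 0.5734 dits

Marginal P(Y) = (5/9, 4/9)
H(Y) = 0.2983 dits

H(X|Y) = H(X,Y) - H(Y) = 0.5734 - 0.2983 = 0.2751 dits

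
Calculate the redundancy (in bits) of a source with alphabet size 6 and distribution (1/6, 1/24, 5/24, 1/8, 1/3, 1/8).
0.2133 bits

Redundancy measures how far a source is from maximum entropy:
R = H_max - H(X)

Maximum entropy for 6 symbols: H_max = log_2(6) = 2.5850 bits
Actual entropy: H(X) = 2.3717 bits
Redundancy: R = 2.5850 - 2.3717 = 0.2133 bits

This redundancy represents potential for compression: the source could be compressed by 0.2133 bits per symbol.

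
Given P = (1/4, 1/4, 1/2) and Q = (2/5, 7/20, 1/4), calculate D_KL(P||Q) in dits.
0.0630 dits

KL divergence: D_KL(P||Q) = Σ p(x) log(p(x)/q(x))

Computing term by term:
  x=0: 1/4 × log_10[(1/4)/(2/5)] = 1/4 × -0.2041 = -0.0510
  x=1: 1/4 × log_10[(1/4)/(7/20)] = 1/4 × -0.1461 = -0.0365
  x=2: 1/2 × log_10[(1/2)/(1/4)] = 1/2 × 0.3010 = 0.1505

D_KL(P||Q) = 0.0630 dits

Note: KL divergence is always non-negative and equals 0 iff P = Q.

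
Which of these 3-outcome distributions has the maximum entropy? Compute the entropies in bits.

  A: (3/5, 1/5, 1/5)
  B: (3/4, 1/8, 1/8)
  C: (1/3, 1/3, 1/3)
C

For a discrete distribution over n outcomes, entropy is maximized by the uniform distribution.

Computing entropies:
H(A) = 1.3710 bits
H(B) = 1.0613 bits
H(C) = 1.5850 bits

The uniform distribution (where all probabilities equal 1/3) achieves the maximum entropy of log_2(3) = 1.5850 bits.

Distribution C has the highest entropy.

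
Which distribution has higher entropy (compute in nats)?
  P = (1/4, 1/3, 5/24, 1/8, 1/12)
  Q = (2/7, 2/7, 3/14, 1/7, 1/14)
Q

Computing entropies in nats:
H(P) = 1.5066
H(Q) = 1.5125

Distribution Q has higher entropy.

Intuition: The distribution closer to uniform (more spread out) has higher entropy.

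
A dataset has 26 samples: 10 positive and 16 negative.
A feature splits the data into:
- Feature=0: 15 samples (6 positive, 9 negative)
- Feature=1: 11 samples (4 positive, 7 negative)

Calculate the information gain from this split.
0.0010 bits

Information Gain = H(Y) - H(Y|Feature)

Before split:
P(positive) = 10/26 = 0.3846
H(Y) = 0.9612 bits

After split:
Feature=0: H = 0.9710 bits (weight = 15/26)
Feature=1: H = 0.9457 bits (weight = 11/26)
H(Y|Feature) = (15/26)×0.9710 + (11/26)×0.9457 = 0.9603 bits

Information Gain = 0.9612 - 0.9603 = 0.0010 bits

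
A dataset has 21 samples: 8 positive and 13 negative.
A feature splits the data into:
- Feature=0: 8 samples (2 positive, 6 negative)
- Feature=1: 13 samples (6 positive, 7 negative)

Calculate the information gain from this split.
0.0333 bits

Information Gain = H(Y) - H(Y|Feature)

Before split:
P(positive) = 8/21 = 0.3810
H(Y) = 0.9587 bits

After split:
Feature=0: H = 0.8113 bits (weight = 8/21)
Feature=1: H = 0.9957 bits (weight = 13/21)
H(Y|Feature) = (8/21)×0.8113 + (13/21)×0.9957 = 0.9255 bits

Information Gain = 0.9587 - 0.9255 = 0.0333 bits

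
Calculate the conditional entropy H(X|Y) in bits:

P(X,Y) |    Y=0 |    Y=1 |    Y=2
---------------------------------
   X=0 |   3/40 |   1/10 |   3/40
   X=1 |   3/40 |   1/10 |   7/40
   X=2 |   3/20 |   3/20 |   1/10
1.5172 bits

Using the chain rule: H(X|Y) = H(X,Y) - H(Y)

First, compute H(X,Y) = 3.0985 bits

Marginal P(Y) = (3/10, 7/20, 7/20)
H(Y) = 1.5813 bits

H(X|Y) = H(X,Y) - H(Y) = 3.0985 - 1.5813 = 1.5172 bits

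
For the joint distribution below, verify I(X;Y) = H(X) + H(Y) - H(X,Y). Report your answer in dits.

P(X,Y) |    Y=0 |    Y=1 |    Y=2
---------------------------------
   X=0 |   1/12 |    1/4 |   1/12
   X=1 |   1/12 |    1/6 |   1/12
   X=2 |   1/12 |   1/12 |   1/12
I(X;Y) = 0.0098 dits

Mutual information has multiple equivalent forms:
- I(X;Y) = H(X) - H(X|Y)
- I(X;Y) = H(Y) - H(Y|X)
- I(X;Y) = H(X) + H(Y) - H(X,Y)

Computing all quantities:
H(X) = 0.4680, H(Y) = 0.4515, H(X,Y) = 0.9097
H(X|Y) = 0.4582, H(Y|X) = 0.4418

Verification:
H(X) - H(X|Y) = 0.4680 - 0.4582 = 0.0098
H(Y) - H(Y|X) = 0.4515 - 0.4418 = 0.0098
H(X) + H(Y) - H(X,Y) = 0.4680 + 0.4515 - 0.9097 = 0.0098

All forms give I(X;Y) = 0.0098 dits. ✓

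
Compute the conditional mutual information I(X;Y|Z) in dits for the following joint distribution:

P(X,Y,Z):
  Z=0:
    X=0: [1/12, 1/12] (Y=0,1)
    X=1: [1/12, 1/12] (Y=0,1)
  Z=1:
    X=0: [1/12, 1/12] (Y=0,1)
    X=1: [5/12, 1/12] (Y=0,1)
0.0148 dits

Conditional mutual information: I(X;Y|Z) = H(X|Z) + H(Y|Z) - H(X,Y|Z)

H(Z) = 0.2764
H(X,Z) = 0.5396 → H(X|Z) = 0.2632
H(Y,Z) = 0.5396 → H(Y|Z) = 0.2632
H(X,Y,Z) = 0.7879 → H(X,Y|Z) = 0.5115

I(X;Y|Z) = 0.2632 + 0.2632 - 0.5115 = 0.0148 dits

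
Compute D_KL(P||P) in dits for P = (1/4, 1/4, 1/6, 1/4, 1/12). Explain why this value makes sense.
0.0000 dits

KL divergence satisfies the Gibbs inequality: D_KL(P||Q) ≥ 0 for all distributions P, Q.

D_KL(P||Q) = Σ p(x) log(p(x)/q(x))
Each term is p(x) × log_10(p(x)/p(x)) = p(x) × log_10(1) = 0, so the sum is 0.
D_KL(P||Q) = 0.0000 dits

When P = Q, the KL divergence is exactly 0, as there is no 'divergence' between identical distributions.

This non-negativity is a fundamental property: relative entropy cannot be negative because it measures how different Q is from P.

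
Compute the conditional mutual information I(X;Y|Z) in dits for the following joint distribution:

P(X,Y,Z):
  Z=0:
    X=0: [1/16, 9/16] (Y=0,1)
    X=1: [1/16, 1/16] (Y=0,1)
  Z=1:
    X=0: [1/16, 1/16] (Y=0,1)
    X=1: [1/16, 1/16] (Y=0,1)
0.0209 dits

Conditional mutual information: I(X;Y|Z) = H(X|Z) + H(Y|Z) - H(X,Y|Z)

H(Z) = 0.2442
H(X,Z) = 0.4662 → H(X|Z) = 0.2220
H(Y,Z) = 0.4662 → H(Y|Z) = 0.2220
H(X,Y,Z) = 0.6674 → H(X,Y|Z) = 0.4231

I(X;Y|Z) = 0.2220 + 0.2220 - 0.4231 = 0.0209 dits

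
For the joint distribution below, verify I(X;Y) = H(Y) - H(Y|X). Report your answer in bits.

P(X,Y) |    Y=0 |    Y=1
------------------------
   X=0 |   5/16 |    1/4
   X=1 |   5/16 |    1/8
I(X;Y) = 0.0193 bits

Mutual information has multiple equivalent forms:
- I(X;Y) = H(X) - H(X|Y)
- I(X;Y) = H(Y) - H(Y|X)
- I(X;Y) = H(X) + H(Y) - H(X,Y)

Computing all quantities:
H(X) = 0.9887, H(Y) = 0.9544, H(X,Y) = 1.9238
H(X|Y) = 0.9694, H(Y|X) = 0.9351

Verification:
H(X) - H(X|Y) = 0.9887 - 0.9694 = 0.0193
H(Y) - H(Y|X) = 0.9544 - 0.9351 = 0.0193
H(X) + H(Y) - H(X,Y) = 0.9887 + 0.9544 - 1.9238 = 0.0193

All forms give I(X;Y) = 0.0193 bits. ✓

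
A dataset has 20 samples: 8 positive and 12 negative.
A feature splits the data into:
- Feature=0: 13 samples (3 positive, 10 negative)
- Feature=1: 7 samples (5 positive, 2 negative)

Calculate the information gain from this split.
0.1623 bits

Information Gain = H(Y) - H(Y|Feature)

Before split:
P(positive) = 8/20 = 0.4000
H(Y) = 0.9710 bits

After split:
Feature=0: H = 0.7793 bits (weight = 13/20)
Feature=1: H = 0.8631 bits (weight = 7/20)
H(Y|Feature) = (13/20)×0.7793 + (7/20)×0.8631 = 0.8087 bits

Information Gain = 0.9710 - 0.8087 = 0.1623 bits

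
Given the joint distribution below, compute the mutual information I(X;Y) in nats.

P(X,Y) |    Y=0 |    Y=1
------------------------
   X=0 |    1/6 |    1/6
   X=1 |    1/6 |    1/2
0.0306 nats

Mutual information: I(X;Y) = H(X) + H(Y) - H(X,Y)

Marginals:
P(X) = (1/3, 2/3), H(X) = 0.6365 nats
P(Y) = (1/3, 2/3), H(Y) = 0.6365 nats

Joint entropy: H(X,Y) = 1.2425 nats

I(X;Y) = 0.6365 + 0.6365 - 1.2425 = 0.0306 nats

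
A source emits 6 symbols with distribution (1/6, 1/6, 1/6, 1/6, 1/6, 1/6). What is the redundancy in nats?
0.0000 nats

Redundancy measures how far a source is from maximum entropy:
R = H_max - H(X)

Maximum entropy for 6 symbols: H_max = log_e(6) = 1.7918 nats
Actual entropy: H(X) = 1.7918 nats
Redundancy: R = 1.7918 - 1.7918 = 0.0000 nats

This redundancy represents potential for compression: the source could be compressed by 0.0000 nats per symbol.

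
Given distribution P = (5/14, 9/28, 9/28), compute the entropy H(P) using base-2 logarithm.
1.5831 bits

Shannon entropy is H(X) = -Σ p(x) log p(x).

For P = (5/14, 9/28, 9/28):
H = -5/14 × log_2(5/14) -9/28 × log_2(9/28) -9/28 × log_2(9/28)
H = 1.5831 bits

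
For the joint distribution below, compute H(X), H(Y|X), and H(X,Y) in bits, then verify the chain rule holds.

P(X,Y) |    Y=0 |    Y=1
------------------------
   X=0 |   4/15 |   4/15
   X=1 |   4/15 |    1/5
H(X,Y) = 1.9899, H(X) = 0.9968, H(Y|X) = 0.9931 (all in bits)

Chain rule: H(X,Y) = H(X) + H(Y|X)

Left side — joint entropy directly:
H(X,Y) = -Σ p(x,y) log p(x,y) = 1.9899 bits

Right side — compute H(Y|X) from the conditional distributions:
P(X) = (8/15, 7/15), so H(X) = 0.9968 bits
H(Y|X) = Σ_x P(X=x) · H(Y|X=x):
  P(Y|X=0) = (1/2, 1/2), H(Y|X=0) = 1.0000, weight P(X=0) = 8/15
  P(Y|X=1) = (4/7, 3/7), H(Y|X=1) = 0.9852, weight P(X=1) = 7/15
H(Y|X) = 0.9931 bits

H(X) + H(Y|X) = 0.9968 + 0.9931 = 1.9899 bits

Both sides equal 1.9899 bits. ✓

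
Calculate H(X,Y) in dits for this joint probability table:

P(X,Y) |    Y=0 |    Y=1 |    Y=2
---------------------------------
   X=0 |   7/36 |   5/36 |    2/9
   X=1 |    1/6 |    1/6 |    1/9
0.7679 dits

Joint entropy is H(X,Y) = -Σ_{x,y} p(x,y) log p(x,y).

Summing over all non-zero entries:
H(X,Y) = -[7/36·log_10(7/36) + 5/36·log_10(5/36) + 2/9·log_10(2/9) + 1/6·log_10(1/6) + 1/6·log_10(1/6) + 1/9·log_10(1/9)]
H(X,Y) = 0.7679 dits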